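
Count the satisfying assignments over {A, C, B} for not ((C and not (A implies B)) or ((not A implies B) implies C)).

3

Initial set: {not ((C and not (A implies B)) or ((not A implies B) implies C))}.
not ((C and not (A implies B)) or ((not A implies B) implies C)): α-rule — add not (C and not (A implies B)), not ((not A implies B) implies C).
not ((not A implies B) implies C): α-rule — add (not A implies B), not C.
not (C and not (A implies B)): β-rule — branch into not C  //  not not (A implies B).
  branch 1 (add not C):
    (not A implies B): β-rule — branch into not not A  //  B.
      branch 1.1 (add not not A):
        ○ open, literals {A=T, C=F}.
      branch 1.2 (add B):
        ○ open, literals {B=T, C=F}.
  branch 2 (add not not (A implies B)):
    (not A implies B): β-rule — branch into not not A  //  B.
      branch 2.1 (add not not A):
        not not (A implies B): β-rule — branch into not A  //  B.
          branch 2.1.1 (add not A):
            × closes — contains both A and not A.
          branch 2.1.2 (add B):
            ○ open, literals {A=T, B=T, C=F}.
      branch 2.2 (add B):
        not not (A implies B): β-rule — branch into not A  //  B.
          branch 2.2.1 (add not A):
            ○ open, literals {A=F, B=T, C=F}.
          branch 2.2.2 (add B):
            ○ open, literals {B=T, C=F}.
1 branch closed, 5 open.
Each open branch fixes some atoms; the unmentioned ones are free. Counting distinct full assignments: branch {A=T, C=F} (B) contributes 2 new; branch {B=T, C=F} (A) contributes 1 new; branch {A=T, B=T, C=F} (none free) contributes 0 new; branch {A=F, B=T, C=F} (none free) contributes 0 new; branch {B=T, C=F} (A) contributes 0 new. Total: 3.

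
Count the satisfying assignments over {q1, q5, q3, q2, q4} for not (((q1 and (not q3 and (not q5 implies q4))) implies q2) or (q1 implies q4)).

Initial set: {not (((q1 and (not q3 and (not q5 implies q4))) implies q2) or (q1 implies q4))}.
not (((q1 and (not q3 and (not q5 implies q4))) implies q2) or (q1 implies q4)): α-rule — add not ((q1 and (not q3 and (not q5 implies q4))) implies q2), not (q1 implies q4).
not ((q1 and (not q3 and (not q5 implies q4))) implies q2): α-rule — add (q1 and (not q3 and (not q5 implies q4))), not q2.
not (q1 implies q4): α-rule — add q1, not q4.
(q1 and (not q3 and (not q5 implies q4))): α-rule — add q1, (not q3 and (not q5 implies q4)).
(not q3 and (not q5 implies q4)): α-rule — add not q3, (not q5 implies q4).
(not q5 implies q4): β-rule — branch into not not q5  //  q4.
  branch 1 (add not not q5):
    ○ open, literals {q1=1, q2=0, q3=0, q4=0, q5=1}.
  branch 2 (add q4):
    × closes — contains both q4 and not q4.
1 branch closed, 1 open.
Each open branch fixes some atoms; the unmentioned ones are free. Counting distinct full assignments: branch {q1=1, q2=0, q3=0, q4=0, q5=1} (none free) contributes 1 new. Total: 1.

1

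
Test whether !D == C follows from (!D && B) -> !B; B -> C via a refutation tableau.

Initial set: {((!D && B) -> !B); (B -> C); !(!D == C)}.
((!D && B) -> !B): β-rule — branch into !(!D && B)  //  !B.
  branch 1 (add !(!D && B)):
    (B -> C): β-rule — branch into !B  //  C.
      branch 1.1 (add !B):
        !(!D == C): β-rule — branch into !D, !C  //  !!D, C.
          branch 1.1.1 (add !D, !C):
            !(!D && B): β-rule — branch into !!D  //  !B.
              branch 1.1.1.1 (add !!D):
                × closes — contains both D and !D.
              branch 1.1.1.2 (add !B):
                ○ open, literals {B=false, C=false, D=false}.
          branch 1.1.2 (add !!D, C):
            !(!D && B): β-rule — branch into !!D  //  !B.
              branch 1.1.2.1 (add !!D):
                ○ open, literals {B=false, C=true, D=true}.
              branch 1.1.2.2 (add !B):
                ○ open, literals {B=false, C=true, D=true}.
      branch 1.2 (add C):
        !(!D == C): β-rule — branch into !D, !C  //  !!D, C.
          branch 1.2.1 (add !D, !C):
            × closes — contains both C and !C.
          branch 1.2.2 (add !!D, C):
            !(!D && B): β-rule — branch into !!D  //  !B.
              branch 1.2.2.1 (add !!D):
                ○ open, literals {C=true, D=true}.
              branch 1.2.2.2 (add !B):
                ○ open, literals {B=false, C=true, D=true}.
  branch 2 (add !B):
    (B -> C): β-rule — branch into !B  //  C.
      branch 2.1 (add !B):
        !(!D == C): β-rule — branch into !D, !C  //  !!D, C.
          branch 2.1.1 (add !D, !C):
            ○ open, literals {B=false, C=false, D=false}.
          branch 2.1.2 (add !!D, C):
            ○ open, literals {B=false, C=true, D=true}.
      branch 2.2 (add C):
        !(!D == C): β-rule — branch into !D, !C  //  !!D, C.
          branch 2.2.1 (add !D, !C):
            × closes — contains both C and !C.
          branch 2.2.2 (add !!D, C):
            ○ open, literals {B=false, C=true, D=true}.
3 branches closed, 8 open.
An open branch gives a countermodel: B=false, C=false, D=false (unmentioned atoms arbitrary); the premises hold there but the conclusion fails.

No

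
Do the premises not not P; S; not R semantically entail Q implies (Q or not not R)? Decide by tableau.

Initial set: {T not not P; T S; T not R; F (Q implies (Q or not not R))}.
T not not P: drop double negation, giving T P.
F (Q implies (Q or not not R)): α-rule — add T Q, F (Q or not not R).
F (Q or not not R): α-rule — add F Q, F not not R.
× closes — contains both Q and not Q.
All 1 branch closes.
Every branch closed, so the premises entail the conclusion.

Yes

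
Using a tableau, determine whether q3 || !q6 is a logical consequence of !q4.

No

Initial set: {!q4; !(q3 || !q6)}.
!(q3 || !q6): α-rule — add !q3, !!q6.
○ open, literals {q3=0, q4=0, q6=1}.
0 branches closed, 1 open.
An open branch gives a countermodel: q3=0, q4=0, q6=1 (unmentioned atoms arbitrary); the premises hold there but the conclusion fails.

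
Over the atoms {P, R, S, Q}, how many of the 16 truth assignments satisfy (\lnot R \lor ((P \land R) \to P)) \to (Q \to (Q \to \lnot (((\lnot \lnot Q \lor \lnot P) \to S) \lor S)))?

Initial set: {((\lnot R \lor ((P \land R) \to P)) \to (Q \to (Q \to \lnot (((\lnot \lnot Q \lor \lnot P) \to S) \lor S))))}.
((\lnot R \lor ((P \land R) \to P)) \to (Q \to (Q \to \lnot (((\lnot \lnot Q \lor \lnot P) \to S) \lor S)))): β-rule — branch into \lnot (\lnot R \lor ((P \land R) \to P))  //  (Q \to (Q \to \lnot (((\lnot \lnot Q \lor \lnot P) \to S) \lor S))).
  branch 1 (add \lnot (\lnot R \lor ((P \land R) \to P))):
    \lnot (\lnot R \lor ((P \land R) \to P)): α-rule — add \lnot \lnot R, \lnot ((P \land R) \to P).
    \lnot ((P \land R) \to P): α-rule — add (P \land R), \lnot P.
    (P \land R): α-rule — add P, R.
    × closes — contains both P and \lnot P.
  branch 2 (add (Q \to (Q \to \lnot (((\lnot \lnot Q \lor \lnot P) \to S) \lor S)))):
    (Q \to (Q \to \lnot (((\lnot \lnot Q \lor \lnot P) \to S) \lor S))): β-rule — branch into \lnot Q  //  (Q \to \lnot (((\lnot \lnot Q \lor \lnot P) \to S) \lor S)).
      branch 2.1 (add \lnot Q):
        ○ open, literals {Q=false}.
      branch 2.2 (add (Q \to \lnot (((\lnot \lnot Q \lor \lnot P) \to S) \lor S))):
        (Q \to \lnot (((\lnot \lnot Q \lor \lnot P) \to S) \lor S)): β-rule — branch into \lnot Q  //  \lnot (((\lnot \lnot Q \lor \lnot P) \to S) \lor S).
          branch 2.2.1 (add \lnot Q):
            ○ open, literals {Q=false}.
          branch 2.2.2 (add \lnot (((\lnot \lnot Q \lor \lnot P) \to S) \lor S)):
            \lnot (((\lnot \lnot Q \lor \lnot P) \to S) \lor S): α-rule — add \lnot ((\lnot \lnot Q \lor \lnot P) \to S), \lnot S.
            \lnot ((\lnot \lnot Q \lor \lnot P) \to S): α-rule — add (\lnot \lnot Q \lor \lnot P), \lnot S.
            (\lnot \lnot Q \lor \lnot P): β-rule — branch into \lnot \lnot Q  //  \lnot P.
              branch 2.2.2.1 (add \lnot \lnot Q):
                \lnot \lnot Q: drop double negation, giving Q.
                ○ open, literals {Q=true, S=false}.
              branch 2.2.2.2 (add \lnot P):
                ○ open, literals {P=false, S=false}.
1 branch closed, 4 open.
Each open branch fixes some atoms; the unmentioned ones are free. Counting distinct full assignments: branch {Q=false} (P, R, S) contributes 8 new; branch {Q=false} (P, R, S) contributes 0 new; branch {Q=true, S=false} (P, R) contributes 4 new; branch {P=false, S=false} (R, Q) contributes 0 new. Total: 12.

12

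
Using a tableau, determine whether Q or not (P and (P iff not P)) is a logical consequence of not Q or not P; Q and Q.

Initial set: {(not Q or not P); (Q and Q); not (Q or not (P and (P iff not P)))}.
(Q and Q): α-rule — add Q, Q.
not (Q or not (P and (P iff not P))): α-rule — add not Q, not not (P and (P iff not P)).
× closes — contains both Q and not Q.
All 1 branch closes.
Every branch closed, so the premises entail the conclusion.

Yes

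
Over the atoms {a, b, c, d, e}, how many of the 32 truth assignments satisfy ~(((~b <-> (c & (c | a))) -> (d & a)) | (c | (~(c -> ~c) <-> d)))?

2

Initial set: {~(((~b <-> (c & (c | a))) -> (d & a)) | (c | (~(c -> ~c) <-> d)))}.
~(((~b <-> (c & (c | a))) -> (d & a)) | (c | (~(c -> ~c) <-> d))): α-rule — add ~((~b <-> (c & (c | a))) -> (d & a)), ~(c | (~(c -> ~c) <-> d)).
~((~b <-> (c & (c | a))) -> (d & a)): α-rule — add (~b <-> (c & (c | a))), ~(d & a).
~(c | (~(c -> ~c) <-> d)): α-rule — add ~c, ~(~(c -> ~c) <-> d).
(~b <-> (c & (c | a))): β-rule — branch into ~b, (c & (c | a))  //  ~~b, ~(c & (c | a)).
  branch 1 (add ~b, (c & (c | a))):
    (c & (c | a)): α-rule — add c, (c | a).
    × closes — contains both c and ~c.
  branch 2 (add ~~b, ~(c & (c | a))):
    ~(d & a): β-rule — branch into ~d  //  ~a.
      branch 2.1 (add ~d):
        ~(~(c -> ~c) <-> d): β-rule — branch into ~(c -> ~c), ~d  //  ~~(c -> ~c), d.
          branch 2.1.1 (add ~(c -> ~c), ~d):
            ~(c -> ~c): α-rule — add c, ~~c.
            × closes — contains both c and ~c.
          branch 2.1.2 (add ~~(c -> ~c), d):
            × closes — contains both d and ~d.
      branch 2.2 (add ~a):
        ~(~(c -> ~c) <-> d): β-rule — branch into ~(c -> ~c), ~d  //  ~~(c -> ~c), d.
          branch 2.2.1 (add ~(c -> ~c), ~d):
            ~(c -> ~c): α-rule — add c, ~~c.
            × closes — contains both c and ~c.
          branch 2.2.2 (add ~~(c -> ~c), d):
            ~(c & (c | a)): β-rule — branch into ~c  //  ~(c | a).
              branch 2.2.2.1 (add ~c):
                ~~(c -> ~c): β-rule — branch into ~c  //  ~c.
                  branch 2.2.2.1.1 (add ~c):
                    ○ open, literals {a=false, b=true, c=false, d=true}.
                  branch 2.2.2.1.2 (add ~c):
                    ○ open, literals {a=false, b=true, c=false, d=true}.
              branch 2.2.2.2 (add ~(c | a)):
                ~(c | a): α-rule — add ~c, ~a.
                ~~(c -> ~c): β-rule — branch into ~c  //  ~c.
                  branch 2.2.2.2.1 (add ~c):
                    ○ open, literals {a=false, b=true, c=false, d=true}.
                  branch 2.2.2.2.2 (add ~c):
                    ○ open, literals {a=false, b=true, c=false, d=true}.
4 branches closed, 4 open.
Each open branch fixes some atoms; the unmentioned ones are free. Counting distinct full assignments: branch {a=false, b=true, c=false, d=true} (e) contributes 2 new; branch {a=false, b=true, c=false, d=true} (e) contributes 0 new; branch {a=false, b=true, c=false, d=true} (e) contributes 0 new; branch {a=false, b=true, c=false, d=true} (e) contributes 0 new. Total: 2.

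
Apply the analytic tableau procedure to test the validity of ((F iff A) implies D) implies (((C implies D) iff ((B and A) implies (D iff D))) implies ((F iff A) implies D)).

Valid

Assume the negation and expand:
Initial set: {not (((F iff A) implies D) implies (((C implies D) iff ((B and A) implies (D iff D))) implies ((F iff A) implies D)))}.
not (((F iff A) implies D) implies (((C implies D) iff ((B and A) implies (D iff D))) implies ((F iff A) implies D))): α-rule — add ((F iff A) implies D), not (((C implies D) iff ((B and A) implies (D iff D))) implies ((F iff A) implies D)).
not (((C implies D) iff ((B and A) implies (D iff D))) implies ((F iff A) implies D)): α-rule — add ((C implies D) iff ((B and A) implies (D iff D))), not ((F iff A) implies D).
not ((F iff A) implies D): α-rule — add (F iff A), not D.
((F iff A) implies D): β-rule — branch into not (F iff A)  //  D.
  branch 1 (add not (F iff A)):
    ((C implies D) iff ((B and A) implies (D iff D))): β-rule — branch into (C implies D), ((B and A) implies (D iff D))  //  not (C implies D), not ((B and A) implies (D iff D)).
      branch 1.1 (add (C implies D), ((B and A) implies (D iff D))):
        (F iff A): β-rule — branch into F, A  //  not F, not A.
          branch 1.1.1 (add F, A):
            not (F iff A): β-rule — branch into F, not A  //  not F, A.
              branch 1.1.1.1 (add F, not A):
                × closes — contains both A and not A.
              branch 1.1.1.2 (add not F, A):
                × closes — contains both F and not F.
          branch 1.1.2 (add not F, not A):
            not (F iff A): β-rule — branch into F, not A  //  not F, A.
              branch 1.1.2.1 (add F, not A):
                × closes — contains both F and not F.
              branch 1.1.2.2 (add not F, A):
                × closes — contains both A and not A.
      branch 1.2 (add not (C implies D), not ((B and A) implies (D iff D))):
        not (C implies D): α-rule — add C, not D.
        not ((B and A) implies (D iff D)): α-rule — add (B and A), not (D iff D).
        (B and A): α-rule — add B, A.
        (F iff A): β-rule — branch into F, A  //  not F, not A.
          branch 1.2.1 (add F, A):
            not (F iff A): β-rule — branch into F, not A  //  not F, A.
              branch 1.2.1.1 (add F, not A):
                × closes — contains both A and not A.
              branch 1.2.1.2 (add not F, A):
                × closes — contains both F and not F.
          branch 1.2.2 (add not F, not A):
            × closes — contains both A and not A.
  branch 2 (add D):
    × closes — contains both D and not D.
All 8 branches close.
Every branch closed, so the negation is unsatisfiable and the formula is valid.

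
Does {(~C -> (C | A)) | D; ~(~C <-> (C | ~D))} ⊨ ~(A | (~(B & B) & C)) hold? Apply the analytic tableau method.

Initial set: {T ((~C -> (C | A)) | D); T ~(~C <-> (C | ~D)); F ~(A | (~(B & B) & C))}.
T ((~C -> (C | A)) | D): β-rule — branch into T (~C -> (C | A))  //  T D.
  branch 1 (add T (~C -> (C | A))):
    T ~(~C <-> (C | ~D)): β-rule — branch into T ~C, F (C | ~D)  //  F ~C, T (C | ~D).
      branch 1.1 (add T ~C, F (C | ~D)):
        F (C | ~D): α-rule — add F C, F ~D.
        F ~(A | (~(B & B) & C)): β-rule — branch into T A  //  T (~(B & B) & C).
          branch 1.1.1 (add T A):
            T (~C -> (C | A)): β-rule — branch into F ~C  //  T (C | A).
              branch 1.1.1.1 (add F ~C):
                × closes — contains both C and ~C.
              branch 1.1.1.2 (add T (C | A)):
                T (C | A): β-rule — branch into T C  //  T A.
                  branch 1.1.1.2.1 (add T C):
                    × closes — contains both C and ~C.
                  branch 1.1.1.2.2 (add T A):
                    ○ open, literals {A=T, C=F, D=T}.
          branch 1.1.2 (add T (~(B & B) & C)):
            T (~(B & B) & C): α-rule — add T ~(B & B), T C.
            × closes — contains both C and ~C.
      branch 1.2 (add F ~C, T (C | ~D)):
        F ~(A | (~(B & B) & C)): β-rule — branch into T A  //  T (~(B & B) & C).
          branch 1.2.1 (add T A):
            T (~C -> (C | A)): β-rule — branch into F ~C  //  T (C | A).
              branch 1.2.1.1 (add F ~C):
                T (C | ~D): β-rule — branch into T C  //  T ~D.
                  branch 1.2.1.1.1 (add T C):
                    ○ open, literals {A=T, C=T}.
                  branch 1.2.1.1.2 (add T ~D):
                    ○ open, literals {A=T, C=T, D=F}.
              branch 1.2.1.2 (add T (C | A)):
                T (C | ~D): β-rule — branch into T C  //  T ~D.
                  branch 1.2.1.2.1 (add T C):
                    T (C | A): β-rule — branch into T C  //  T A.
                      branch 1.2.1.2.1.1 (add T C):
                        ○ open, literals {A=T, C=T}.
                      branch 1.2.1.2.1.2 (add T A):
                        ○ open, literals {A=T, C=T}.
                  branch 1.2.1.2.2 (add T ~D):
                    T (C | A): β-rule — branch into T C  //  T A.
                      branch 1.2.1.2.2.1 (add T C):
                        ○ open, literals {A=T, C=T, D=F}.
                      branch 1.2.1.2.2.2 (add T A):
                        ○ open, literals {A=T, C=T, D=F}.
          branch 1.2.2 (add T (~(B & B) & C)):
            T (~(B & B) & C): α-rule — add T ~(B & B), T C.
            T (~C -> (C | A)): β-rule — branch into F ~C  //  T (C | A).
              branch 1.2.2.1 (add F ~C):
                T (C | ~D): β-rule — branch into T C  //  T ~D.
                  branch 1.2.2.1.1 (add T C):
                    T ~(B & B): β-rule — branch into F B  //  F B.
                      branch 1.2.2.1.1.1 (add F B):
                        ○ open, literals {B=F, C=T}.
                      branch 1.2.2.1.1.2 (add F B):
                        ○ open, literals {B=F, C=T}.
                  branch 1.2.2.1.2 (add T ~D):
                    T ~(B & B): β-rule — branch into F B  //  F B.
                      branch 1.2.2.1.2.1 (add F B):
                        ○ open, literals {B=F, C=T, D=F}.
                      branch 1.2.2.1.2.2 (add F B):
                        ○ open, literals {B=F, C=T, D=F}.
              branch 1.2.2.2 (add T (C | A)):
                T (C | ~D): β-rule — branch into T C  //  T ~D.
                  branch 1.2.2.2.1 (add T C):
                    T ~(B & B): β-rule — branch into F B  //  F B.
                      branch 1.2.2.2.1.1 (add F B):
                        T (C | A): β-rule — branch into T C  //  T A.
                          branch 1.2.2.2.1.1.1 (add T C):
                            ○ open, literals {B=F, C=T}.
                          branch 1.2.2.2.1.1.2 (add T A):
                            ○ open, literals {A=T, B=F, C=T}.
                      branch 1.2.2.2.1.2 (add F B):
                        T (C | A): β-rule — branch into T C  //  T A.
                          branch 1.2.2.2.1.2.1 (add T C):
                            ○ open, literals {B=F, C=T}.
                          branch 1.2.2.2.1.2.2 (add T A):
                            ○ open, literals {A=T, B=F, C=T}.
                  branch 1.2.2.2.2 (add T ~D):
                    T ~(B & B): β-rule — branch into F B  //  F B.
                      branch 1.2.2.2.2.1 (add F B):
                        T (C | A): β-rule — branch into T C  //  T A.
                          branch 1.2.2.2.2.1.1 (add T C):
                            ○ open, literals {B=F, C=T, D=F}.
                          branch 1.2.2.2.2.1.2 (add T A):
                            ○ open, literals {A=T, B=F, C=T, D=F}.
                      branch 1.2.2.2.2.2 (add F B):
                        T (C | A): β-rule — branch into T C  //  T A.
                          branch 1.2.2.2.2.2.1 (add T C):
                            ○ open, literals {B=F, C=T, D=F}.
                          branch 1.2.2.2.2.2.2 (add T A):
                            ○ open, literals {A=T, B=F, C=T, D=F}.
  branch 2 (add T D):
    T ~(~C <-> (C | ~D)): β-rule — branch into T ~C, F (C | ~D)  //  F ~C, T (C | ~D).
      branch 2.1 (add T ~C, F (C | ~D)):
        F (C | ~D): α-rule — add F C, F ~D.
        F ~(A | (~(B & B) & C)): β-rule — branch into T A  //  T (~(B & B) & C).
          branch 2.1.1 (add T A):
            ○ open, literals {A=T, C=F, D=T}.
          branch 2.1.2 (add T (~(B & B) & C)):
            T (~(B & B) & C): α-rule — add T ~(B & B), T C.
            × closes — contains both C and ~C.
      branch 2.2 (add F ~C, T (C | ~D)):
        F ~(A | (~(B & B) & C)): β-rule — branch into T A  //  T (~(B & B) & C).
          branch 2.2.1 (add T A):
            T (C | ~D): β-rule — branch into T C  //  T ~D.
              branch 2.2.1.1 (add T C):
                ○ open, literals {A=T, C=T, D=T}.
              branch 2.2.1.2 (add T ~D):
                × closes — contains both D and ~D.
          branch 2.2.2 (add T (~(B & B) & C)):
            T (~(B & B) & C): α-rule — add T ~(B & B), T C.
            T (C | ~D): β-rule — branch into T C  //  T ~D.
              branch 2.2.2.1 (add T C):
                T ~(B & B): β-rule — branch into F B  //  F B.
                  branch 2.2.2.1.1 (add F B):
                    ○ open, literals {B=F, C=T, D=T}.
                  branch 2.2.2.1.2 (add F B):
                    ○ open, literals {B=F, C=T, D=T}.
              branch 2.2.2.2 (add T ~D):
                × closes — contains both D and ~D.
6 branches closed, 23 open.
An open branch gives a countermodel: A=T, C=F, D=T (unmentioned atoms arbitrary); the premises hold there but the conclusion fails.

No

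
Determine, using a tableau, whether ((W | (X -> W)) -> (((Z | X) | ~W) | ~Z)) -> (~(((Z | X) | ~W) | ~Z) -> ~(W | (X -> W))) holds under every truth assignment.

Valid

Assume the negation and expand:
Initial set: {~(((W | (X -> W)) -> (((Z | X) | ~W) | ~Z)) -> (~(((Z | X) | ~W) | ~Z) -> ~(W | (X -> W))))}.
~(((W | (X -> W)) -> (((Z | X) | ~W) | ~Z)) -> (~(((Z | X) | ~W) | ~Z) -> ~(W | (X -> W)))): α-rule — add ((W | (X -> W)) -> (((Z | X) | ~W) | ~Z)), ~(~(((Z | X) | ~W) | ~Z) -> ~(W | (X -> W))).
~(~(((Z | X) | ~W) | ~Z) -> ~(W | (X -> W))): α-rule — add ~(((Z | X) | ~W) | ~Z), ~~(W | (X -> W)).
~(((Z | X) | ~W) | ~Z): α-rule — add ~((Z | X) | ~W), ~~Z.
~((Z | X) | ~W): α-rule — add ~(Z | X), ~~W.
~(Z | X): α-rule — add ~Z, ~X.
× closes — contains both Z and ~Z.
All 1 branch closes.
Every branch closed, so the negation is unsatisfiable and the formula is valid.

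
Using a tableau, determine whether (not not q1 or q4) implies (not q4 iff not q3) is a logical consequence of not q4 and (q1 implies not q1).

Initial set: {(not q4 and (q1 implies not q1)); not ((not not q1 or q4) implies (not q4 iff not q3))}.
(not q4 and (q1 implies not q1)): α-rule — add not q4, (q1 implies not q1).
not ((not not q1 or q4) implies (not q4 iff not q3)): α-rule — add (not not q1 or q4), not (not q4 iff not q3).
(q1 implies not q1): β-rule — branch into not q1  //  not q1.
  branch 1 (add not q1):
    (not not q1 or q4): β-rule — branch into not not q1  //  q4.
      branch 1.1 (add not not q1):
        not not q1: drop double negation, giving q1.
        × closes — contains both q1 and not q1.
      branch 1.2 (add q4):
        × closes — contains both q4 and not q4.
  branch 2 (add not q1):
    (not not q1 or q4): β-rule — branch into not not q1  //  q4.
      branch 2.1 (add not not q1):
        not not q1: drop double negation, giving q1.
        × closes — contains both q1 and not q1.
      branch 2.2 (add q4):
        × closes — contains both q4 and not q4.
All 4 branches close.
Every branch closed, so the premises entail the conclusion.

Yes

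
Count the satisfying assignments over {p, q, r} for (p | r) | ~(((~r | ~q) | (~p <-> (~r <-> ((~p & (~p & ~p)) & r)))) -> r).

Initial set: {((p | r) | ~(((~r | ~q) | (~p <-> (~r <-> ((~p & (~p & ~p)) & r)))) -> r))}.
((p | r) | ~(((~r | ~q) | (~p <-> (~r <-> ((~p & (~p & ~p)) & r)))) -> r)): β-rule — branch into (p | r)  //  ~(((~r | ~q) | (~p <-> (~r <-> ((~p & (~p & ~p)) & r)))) -> r).
  branch 1 (add (p | r)):
    (p | r): β-rule — branch into p  //  r.
      branch 1.1 (add p):
        ○ open, literals {p=1}.
      branch 1.2 (add r):
        ○ open, literals {r=1}.
  branch 2 (add ~(((~r | ~q) | (~p <-> (~r <-> ((~p & (~p & ~p)) & r)))) -> r)):
    ~(((~r | ~q) | (~p <-> (~r <-> ((~p & (~p & ~p)) & r)))) -> r): α-rule — add ((~r | ~q) | (~p <-> (~r <-> ((~p & (~p & ~p)) & r)))), ~r.
    ((~r | ~q) | (~p <-> (~r <-> ((~p & (~p & ~p)) & r)))): β-rule — branch into (~r | ~q)  //  (~p <-> (~r <-> ((~p & (~p & ~p)) & r))).
      branch 2.1 (add (~r | ~q)):
        (~r | ~q): β-rule — branch into ~r  //  ~q.
          branch 2.1.1 (add ~r):
            ○ open, literals {r=0}.
          branch 2.1.2 (add ~q):
            ○ open, literals {q=0, r=0}.
      branch 2.2 (add (~p <-> (~r <-> ((~p & (~p & ~p)) & r)))):
        (~p <-> (~r <-> ((~p & (~p & ~p)) & r))): β-rule — branch into ~p, (~r <-> ((~p & (~p & ~p)) & r))  //  ~~p, ~(~r <-> ((~p & (~p & ~p)) & r)).
          branch 2.2.1 (add ~p, (~r <-> ((~p & (~p & ~p)) & r))):
            (~r <-> ((~p & (~p & ~p)) & r)): β-rule — branch into ~r, ((~p & (~p & ~p)) & r)  //  ~~r, ~((~p & (~p & ~p)) & r).
              branch 2.2.1.1 (add ~r, ((~p & (~p & ~p)) & r)):
                ((~p & (~p & ~p)) & r): α-rule — add (~p & (~p & ~p)), r.
                × closes — contains both r and ~r.
              branch 2.2.1.2 (add ~~r, ~((~p & (~p & ~p)) & r)):
                × closes — contains both r and ~r.
          branch 2.2.2 (add ~~p, ~(~r <-> ((~p & (~p & ~p)) & r))):
            ~(~r <-> ((~p & (~p & ~p)) & r)): β-rule — branch into ~r, ~((~p & (~p & ~p)) & r)  //  ~~r, ((~p & (~p & ~p)) & r).
              branch 2.2.2.1 (add ~r, ~((~p & (~p & ~p)) & r)):
                ~((~p & (~p & ~p)) & r): β-rule — branch into ~(~p & (~p & ~p))  //  ~r.
                  branch 2.2.2.1.1 (add ~(~p & (~p & ~p))):
                    ~(~p & (~p & ~p)): β-rule — branch into ~~p  //  ~(~p & ~p).
                      branch 2.2.2.1.1.1 (add ~~p):
                        ○ open, literals {p=1, r=0}.
                      branch 2.2.2.1.1.2 (add ~(~p & ~p)):
                        ~(~p & ~p): β-rule — branch into ~~p  //  ~~p.
                          branch 2.2.2.1.1.2.1 (add ~~p):
                            ○ open, literals {p=1, r=0}.
                          branch 2.2.2.1.1.2.2 (add ~~p):
                            ○ open, literals {p=1, r=0}.
                  branch 2.2.2.1.2 (add ~r):
                    ○ open, literals {p=1, r=0}.
              branch 2.2.2.2 (add ~~r, ((~p & (~p & ~p)) & r)):
                × closes — contains both r and ~r.
3 branches closed, 8 open.
Each open branch fixes some atoms; the unmentioned ones are free. Counting distinct full assignments: branch {p=1} (q, r) contributes 4 new; branch {r=1} (p, q) contributes 2 new; branch {r=0} (p, q) contributes 2 new; branch {q=0, r=0} (p) contributes 0 new; branch {p=1, r=0} (q) contributes 0 new; branch {p=1, r=0} (q) contributes 0 new; branch {p=1, r=0} (q) contributes 0 new; branch {p=1, r=0} (q) contributes 0 new. Total: 8.

8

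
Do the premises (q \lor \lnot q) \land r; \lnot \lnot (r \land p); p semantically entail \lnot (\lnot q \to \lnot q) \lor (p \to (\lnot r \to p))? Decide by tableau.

Yes

Initial set: {((q \lor \lnot q) \land r); \lnot \lnot (r \land p); p; \lnot (\lnot (\lnot q \to \lnot q) \lor (p \to (\lnot r \to p)))}.
((q \lor \lnot q) \land r): α-rule — add (q \lor \lnot q), r.
\lnot \lnot (r \land p): drop double negation, giving (r \land p).
\lnot (\lnot (\lnot q \to \lnot q) \lor (p \to (\lnot r \to p))): α-rule — add \lnot \lnot (\lnot q \to \lnot q), \lnot (p \to (\lnot r \to p)).
(r \land p): α-rule — add r, p.
\lnot (p \to (\lnot r \to p)): α-rule — add p, \lnot (\lnot r \to p).
\lnot (\lnot r \to p): α-rule — add \lnot r, \lnot p.
× closes — contains both r and \lnot r.
All 1 branch closes.
Every branch closed, so the premises entail the conclusion.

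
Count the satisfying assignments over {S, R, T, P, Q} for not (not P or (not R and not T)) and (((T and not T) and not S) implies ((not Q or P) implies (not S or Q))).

12

Initial set: {(not (not P or (not R and not T)) and (((T and not T) and not S) implies ((not Q or P) implies (not S or Q))))}.
(not (not P or (not R and not T)) and (((T and not T) and not S) implies ((not Q or P) implies (not S or Q)))): α-rule — add not (not P or (not R and not T)), (((T and not T) and not S) implies ((not Q or P) implies (not S or Q))).
not (not P or (not R and not T)): α-rule — add not not P, not (not R and not T).
(((T and not T) and not S) implies ((not Q or P) implies (not S or Q))): β-rule — branch into not ((T and not T) and not S)  //  ((not Q or P) implies (not S or Q)).
  branch 1 (add not ((T and not T) and not S)):
    not (not R and not T): β-rule — branch into not not R  //  not not T.
      branch 1.1 (add not not R):
        not ((T and not T) and not S): β-rule — branch into not (T and not T)  //  not not S.
          branch 1.1.1 (add not (T and not T)):
            not (T and not T): β-rule — branch into not T  //  not not T.
              branch 1.1.1.1 (add not T):
                ○ open, literals {P=1, R=1, T=0}.
              branch 1.1.1.2 (add not not T):
                ○ open, literals {P=1, R=1, T=1}.
          branch 1.1.2 (add not not S):
            ○ open, literals {P=1, R=1, S=1}.
      branch 1.2 (add not not T):
        not ((T and not T) and not S): β-rule — branch into not (T and not T)  //  not not S.
          branch 1.2.1 (add not (T and not T)):
            not (T and not T): β-rule — branch into not T  //  not not T.
              branch 1.2.1.1 (add not T):
                × closes — contains both T and not T.
              branch 1.2.1.2 (add not not T):
                ○ open, literals {P=1, T=1}.
          branch 1.2.2 (add not not S):
            ○ open, literals {P=1, S=1, T=1}.
  branch 2 (add ((not Q or P) implies (not S or Q))):
    not (not R and not T): β-rule — branch into not not R  //  not not T.
      branch 2.1 (add not not R):
        ((not Q or P) implies (not S or Q)): β-rule — branch into not (not Q or P)  //  (not S or Q).
          branch 2.1.1 (add not (not Q or P)):
            not (not Q or P): α-rule — add not not Q, not P.
            × closes — contains both P and not P.
          branch 2.1.2 (add (not S or Q)):
            (not S or Q): β-rule — branch into not S  //  Q.
              branch 2.1.2.1 (add not S):
                ○ open, literals {P=1, R=1, S=0}.
              branch 2.1.2.2 (add Q):
                ○ open, literals {P=1, Q=1, R=1}.
      branch 2.2 (add not not T):
        ((not Q or P) implies (not S or Q)): β-rule — branch into not (not Q or P)  //  (not S or Q).
          branch 2.2.1 (add not (not Q or P)):
            not (not Q or P): α-rule — add not not Q, not P.
            × closes — contains both P and not P.
          branch 2.2.2 (add (not S or Q)):
            (not S or Q): β-rule — branch into not S  //  Q.
              branch 2.2.2.1 (add not S):
                ○ open, literals {P=1, S=0, T=1}.
              branch 2.2.2.2 (add Q):
                ○ open, literals {P=1, Q=1, T=1}.
3 branches closed, 9 open.
Each open branch fixes some atoms; the unmentioned ones are free. Counting distinct full assignments: branch {P=1, R=1, T=0} (S, Q) contributes 4 new; branch {P=1, R=1, T=1} (S, Q) contributes 4 new; branch {P=1, R=1, S=1} (T, Q) contributes 0 new; branch {P=1, T=1} (S, R, Q) contributes 4 new; branch {P=1, S=1, T=1} (R, Q) contributes 0 new; branch {P=1, R=1, S=0} (T, Q) contributes 0 new; branch {P=1, Q=1, R=1} (S, T) contributes 0 new; branch {P=1, S=0, T=1} (R, Q) contributes 0 new; branch {P=1, Q=1, T=1} (S, R) contributes 0 new. Total: 12.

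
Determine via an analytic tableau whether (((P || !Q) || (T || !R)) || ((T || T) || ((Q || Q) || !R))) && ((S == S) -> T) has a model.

Satisfiable

Initial set: {((((P || !Q) || (T || !R)) || ((T || T) || ((Q || Q) || !R))) && ((S == S) -> T))}.
((((P || !Q) || (T || !R)) || ((T || T) || ((Q || Q) || !R))) && ((S == S) -> T)): α-rule — add (((P || !Q) || (T || !R)) || ((T || T) || ((Q || Q) || !R))), ((S == S) -> T).
(((P || !Q) || (T || !R)) || ((T || T) || ((Q || Q) || !R))): β-rule — branch into ((P || !Q) || (T || !R))  //  ((T || T) || ((Q || Q) || !R)).
  branch 1 (add ((P || !Q) || (T || !R))):
    ((S == S) -> T): β-rule — branch into !(S == S)  //  T.
      branch 1.1 (add !(S == S)):
        ((P || !Q) || (T || !R)): β-rule — branch into (P || !Q)  //  (T || !R).
          branch 1.1.1 (add (P || !Q)):
            !(S == S): β-rule — branch into S, !S  //  !S, S.
              branch 1.1.1.1 (add S, !S):
                × closes — contains both S and !S.
              branch 1.1.1.2 (add !S, S):
                × closes — contains both S and !S.
          branch 1.1.2 (add (T || !R)):
            !(S == S): β-rule — branch into S, !S  //  !S, S.
              branch 1.1.2.1 (add S, !S):
                × closes — contains both S and !S.
              branch 1.1.2.2 (add !S, S):
                × closes — contains both S and !S.
      branch 1.2 (add T):
        ((P || !Q) || (T || !R)): β-rule — branch into (P || !Q)  //  (T || !R).
          branch 1.2.1 (add (P || !Q)):
            (P || !Q): β-rule — branch into P  //  !Q.
              branch 1.2.1.1 (add P):
                ○ open, literals {P=1, T=1}.
              branch 1.2.1.2 (add !Q):
                ○ open, literals {Q=0, T=1}.
          branch 1.2.2 (add (T || !R)):
            (T || !R): β-rule — branch into T  //  !R.
              branch 1.2.2.1 (add T):
                ○ open, literals {T=1}.
              branch 1.2.2.2 (add !R):
                ○ open, literals {R=0, T=1}.
  branch 2 (add ((T || T) || ((Q || Q) || !R))):
    ((S == S) -> T): β-rule — branch into !(S == S)  //  T.
      branch 2.1 (add !(S == S)):
        ((T || T) || ((Q || Q) || !R)): β-rule — branch into (T || T)  //  ((Q || Q) || !R).
          branch 2.1.1 (add (T || T)):
            !(S == S): β-rule — branch into S, !S  //  !S, S.
              branch 2.1.1.1 (add S, !S):
                × closes — contains both S and !S.
              branch 2.1.1.2 (add !S, S):
                × closes — contains both S and !S.
          branch 2.1.2 (add ((Q || Q) || !R)):
            !(S == S): β-rule — branch into S, !S  //  !S, S.
              branch 2.1.2.1 (add S, !S):
                × closes — contains both S and !S.
              branch 2.1.2.2 (add !S, S):
                × closes — contains both S and !S.
      branch 2.2 (add T):
        ((T || T) || ((Q || Q) || !R)): β-rule — branch into (T || T)  //  ((Q || Q) || !R).
          branch 2.2.1 (add (T || T)):
            (T || T): β-rule — branch into T  //  T.
              branch 2.2.1.1 (add T):
                ○ open, literals {T=1}.
              branch 2.2.1.2 (add T):
                ○ open, literals {T=1}.
          branch 2.2.2 (add ((Q || Q) || !R)):
            ((Q || Q) || !R): β-rule — branch into (Q || Q)  //  !R.
              branch 2.2.2.1 (add (Q || Q)):
                (Q || Q): β-rule — branch into Q  //  Q.
                  branch 2.2.2.1.1 (add Q):
                    ○ open, literals {Q=1, T=1}.
                  branch 2.2.2.1.2 (add Q):
                    ○ open, literals {Q=1, T=1}.
              branch 2.2.2.2 (add !R):
                ○ open, literals {R=0, T=1}.
8 branches closed, 9 open.
An open branch gives a satisfying assignment: P=1, T=1.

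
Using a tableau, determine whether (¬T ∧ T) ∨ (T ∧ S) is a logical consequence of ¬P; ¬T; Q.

Initial set: {T ¬P; T ¬T; T Q; F ((¬T ∧ T) ∨ (T ∧ S))}.
F ((¬T ∧ T) ∨ (T ∧ S)): α-rule — add F (¬T ∧ T), F (T ∧ S).
F (¬T ∧ T): β-rule — branch into F ¬T  //  F T.
  branch 1 (add F ¬T):
    × closes — contains both T and ¬T.
  branch 2 (add F T):
    F (T ∧ S): β-rule — branch into F T  //  F S.
      branch 2.1 (add F T):
        ○ open, literals {P=0, Q=1, T=0}.
      branch 2.2 (add F S):
        ○ open, literals {P=0, Q=1, S=0, T=0}.
1 branch closed, 2 open.
An open branch gives a countermodel: P=0, Q=1, T=0 (unmentioned atoms arbitrary); the premises hold there but the conclusion fails.

No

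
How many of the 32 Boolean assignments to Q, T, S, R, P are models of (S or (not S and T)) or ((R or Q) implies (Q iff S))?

28

Initial set: {((S or (not S and T)) or ((R or Q) implies (Q iff S)))}.
((S or (not S and T)) or ((R or Q) implies (Q iff S))): β-rule — branch into (S or (not S and T))  //  ((R or Q) implies (Q iff S)).
  branch 1 (add (S or (not S and T))):
    (S or (not S and T)): β-rule — branch into S  //  (not S and T).
      branch 1.1 (add S):
        ○ open, literals {S=1}.
      branch 1.2 (add (not S and T)):
        (not S and T): α-rule — add not S, T.
        ○ open, literals {S=0, T=1}.
  branch 2 (add ((R or Q) implies (Q iff S))):
    ((R or Q) implies (Q iff S)): β-rule — branch into not (R or Q)  //  (Q iff S).
      branch 2.1 (add not (R or Q)):
        not (R or Q): α-rule — add not R, not Q.
        ○ open, literals {Q=0, R=0}.
      branch 2.2 (add (Q iff S)):
        (Q iff S): β-rule — branch into Q, S  //  not Q, not S.
          branch 2.2.1 (add Q, S):
            ○ open, literals {Q=1, S=1}.
          branch 2.2.2 (add not Q, not S):
            ○ open, literals {Q=0, S=0}.
0 branches closed, 5 open.
Each open branch fixes some atoms; the unmentioned ones are free. Counting distinct full assignments: branch {S=1} (Q, T, R, P) contributes 16 new; branch {S=0, T=1} (Q, R, P) contributes 8 new; branch {Q=0, R=0} (T, S, P) contributes 2 new; branch {Q=1, S=1} (T, R, P) contributes 0 new; branch {Q=0, S=0} (T, R, P) contributes 2 new. Total: 28.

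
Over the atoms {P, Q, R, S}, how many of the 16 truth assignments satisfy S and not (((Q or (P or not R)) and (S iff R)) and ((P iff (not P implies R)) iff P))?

Initial set: {(S and not (((Q or (P or not R)) and (S iff R)) and ((P iff (not P implies R)) iff P)))}.
(S and not (((Q or (P or not R)) and (S iff R)) and ((P iff (not P implies R)) iff P))): α-rule — add S, not (((Q or (P or not R)) and (S iff R)) and ((P iff (not P implies R)) iff P)).
not (((Q or (P or not R)) and (S iff R)) and ((P iff (not P implies R)) iff P)): β-rule — branch into not ((Q or (P or not R)) and (S iff R))  //  not ((P iff (not P implies R)) iff P).
  branch 1 (add not ((Q or (P or not R)) and (S iff R))):
    not ((Q or (P or not R)) and (S iff R)): β-rule — branch into not (Q or (P or not R))  //  not (S iff R).
      branch 1.1 (add not (Q or (P or not R))):
        not (Q or (P or not R)): α-rule — add not Q, not (P or not R).
        not (P or not R): α-rule — add not P, not not R.
        ○ open, literals {P=false, Q=false, R=true, S=true}.
      branch 1.2 (add not (S iff R)):
        not (S iff R): β-rule — branch into S, not R  //  not S, R.
          branch 1.2.1 (add S, not R):
            ○ open, literals {R=false, S=true}.
          branch 1.2.2 (add not S, R):
            × closes — contains both S and not S.
  branch 2 (add not ((P iff (not P implies R)) iff P)):
    not ((P iff (not P implies R)) iff P): β-rule — branch into (P iff (not P implies R)), not P  //  not (P iff (not P implies R)), P.
      branch 2.1 (add (P iff (not P implies R)), not P):
        (P iff (not P implies R)): β-rule — branch into P, (not P implies R)  //  not P, not (not P implies R).
          branch 2.1.1 (add P, (not P implies R)):
            × closes — contains both P and not P.
          branch 2.1.2 (add not P, not (not P implies R)):
            not (not P implies R): α-rule — add not P, not R.
            ○ open, literals {P=false, R=false, S=true}.
      branch 2.2 (add not (P iff (not P implies R)), P):
        not (P iff (not P implies R)): β-rule — branch into P, not (not P implies R)  //  not P, (not P implies R).
          branch 2.2.1 (add P, not (not P implies R)):
            not (not P implies R): α-rule — add not P, not R.
            × closes — contains both P and not P.
          branch 2.2.2 (add not P, (not P implies R)):
            × closes — contains both P and not P.
4 branches closed, 3 open.
Each open branch fixes some atoms; the unmentioned ones are free. Counting distinct full assignments: branch {P=false, Q=false, R=true, S=true} (none free) contributes 1 new; branch {R=false, S=true} (P, Q) contributes 4 new; branch {P=false, R=false, S=true} (Q) contributes 0 new. Total: 5.

5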